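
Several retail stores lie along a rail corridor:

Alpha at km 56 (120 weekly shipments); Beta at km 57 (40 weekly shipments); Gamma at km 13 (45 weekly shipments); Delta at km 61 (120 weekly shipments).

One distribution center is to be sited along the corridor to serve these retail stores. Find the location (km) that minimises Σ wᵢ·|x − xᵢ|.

x = 56

For a sum of weighted absolute distances on a line, the optimum is the weighted median (not the mean). Total weight W = 325; half-weight = 162.5.
Sort by position and accumulate weight:
  km 13 (Gamma, w=45) → cum 45
  km 56 (Alpha, w=120) → cum 165  ≥ 162.5 → median here
  km 57 (Beta, w=40) → cum 205
  km 61 (Delta, w=120) → cum 325
Optimal location: km 56.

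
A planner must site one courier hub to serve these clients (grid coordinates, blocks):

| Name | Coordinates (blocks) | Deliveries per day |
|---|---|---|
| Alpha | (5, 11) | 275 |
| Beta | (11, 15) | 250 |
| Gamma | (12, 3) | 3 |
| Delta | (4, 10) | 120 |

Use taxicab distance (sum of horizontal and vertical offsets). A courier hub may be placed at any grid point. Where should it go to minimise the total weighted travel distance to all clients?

Manhattan distance separates: Σwᵢ(|x−xᵢ|+|y−yᵢ|) = Σwᵢ|x−xᵢ| + Σwᵢ|y−yᵢ|, so x and y are optimised independently as 1-D weighted medians.
Total weight W = 648; half = 324.
x-coordinate, sorted with cumulative weight:
  x=4 (Delta, w=120) cum 120
  x=5 (Alpha, w=275) cum 395  ← median
  x=11 (Beta, w=250) cum 645
  x=12 (Gamma, w=3) cum 648
⇒ x* = 5
y-coordinate, sorted with cumulative weight:
  y=3 (Gamma, w=3) cum 3
  y=10 (Delta, w=120) cum 123
  y=11 (Alpha, w=275) cum 398  ← median
  y=15 (Beta, w=250) cum 648
⇒ y* = 11

(5, 11)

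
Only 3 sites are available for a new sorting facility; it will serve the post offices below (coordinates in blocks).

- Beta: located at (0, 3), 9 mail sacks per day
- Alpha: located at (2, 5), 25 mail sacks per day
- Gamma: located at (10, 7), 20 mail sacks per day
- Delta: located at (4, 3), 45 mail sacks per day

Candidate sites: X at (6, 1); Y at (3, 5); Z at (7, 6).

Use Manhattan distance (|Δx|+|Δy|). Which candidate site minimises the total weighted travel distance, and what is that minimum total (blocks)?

Y, total 385 blocks

Total weighted distance at each candidate:
  X (6, 1): total = 652
  Y (3, 5): total = 385
  Z (7, 6): total = 590
Minimum is at Y with total 385 blocks.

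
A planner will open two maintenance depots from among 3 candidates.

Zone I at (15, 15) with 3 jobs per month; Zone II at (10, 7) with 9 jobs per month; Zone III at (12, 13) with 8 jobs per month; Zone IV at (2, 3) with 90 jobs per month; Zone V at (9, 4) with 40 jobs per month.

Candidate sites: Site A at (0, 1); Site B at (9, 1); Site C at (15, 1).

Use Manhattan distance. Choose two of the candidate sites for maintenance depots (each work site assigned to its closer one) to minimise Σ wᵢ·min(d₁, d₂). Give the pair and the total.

{Site A, Site B}, total 723

Evaluate every pair (each demand assigned to the nearer of the two):
  {Site A, Site B}: total = 723
  {Site A, Site C}: total = 981
  {Site B, Site C}: total = 1155
Best pair: {Site A, Site B} with total 723.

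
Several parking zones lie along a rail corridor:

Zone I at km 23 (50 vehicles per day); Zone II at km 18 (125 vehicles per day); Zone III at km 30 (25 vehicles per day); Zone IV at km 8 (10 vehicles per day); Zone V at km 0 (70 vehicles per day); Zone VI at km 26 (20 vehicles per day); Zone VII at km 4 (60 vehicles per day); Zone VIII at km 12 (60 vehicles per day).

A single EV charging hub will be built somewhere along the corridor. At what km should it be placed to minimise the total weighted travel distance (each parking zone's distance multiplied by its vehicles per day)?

x = 18

For a sum of weighted absolute distances on a line, the optimum is the weighted median (not the mean). Total weight W = 420; half-weight = 210.
Sort by position and accumulate weight:
  km 0 (Zone V, w=70) → cum 70
  km 4 (Zone VII, w=60) → cum 130
  km 8 (Zone IV, w=10) → cum 140
  km 12 (Zone VIII, w=60) → cum 200
  km 18 (Zone II, w=125) → cum 325  ≥ 210 → median here
  km 23 (Zone I, w=50) → cum 375
  km 26 (Zone VI, w=20) → cum 395
  km 30 (Zone III, w=25) → cum 420
Optimal location: km 18.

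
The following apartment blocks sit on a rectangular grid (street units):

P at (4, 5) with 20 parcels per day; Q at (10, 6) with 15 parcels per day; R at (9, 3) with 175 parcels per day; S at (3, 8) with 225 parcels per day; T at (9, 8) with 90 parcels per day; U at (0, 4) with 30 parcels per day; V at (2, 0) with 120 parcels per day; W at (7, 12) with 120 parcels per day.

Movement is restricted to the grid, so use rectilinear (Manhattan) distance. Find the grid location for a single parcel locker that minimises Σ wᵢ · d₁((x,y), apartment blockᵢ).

(7, 8)

Manhattan distance separates: Σwᵢ(|x−xᵢ|+|y−yᵢ|) = Σwᵢ|x−xᵢ| + Σwᵢ|y−yᵢ|, so x and y are optimised independently as 1-D weighted medians.
Total weight W = 795; half = 397.5.
x-coordinate, sorted with cumulative weight:
  x=0 (U, w=30) cum 30
  x=2 (V, w=120) cum 150
  x=3 (S, w=225) cum 375
  x=4 (P, w=20) cum 395
  x=7 (W, w=120) cum 515  ← median
  x=9 (R, w=175) cum 690
  x=9 (T, w=90) cum 780
  x=10 (Q, w=15) cum 795
⇒ x* = 7
y-coordinate, sorted with cumulative weight:
  y=0 (V, w=120) cum 120
  y=3 (R, w=175) cum 295
  y=4 (U, w=30) cum 325
  y=5 (P, w=20) cum 345
  y=6 (Q, w=15) cum 360
  y=8 (S, w=225) cum 585  ← median
  y=8 (T, w=90) cum 675
  y=12 (W, w=120) cum 795
⇒ y* = 8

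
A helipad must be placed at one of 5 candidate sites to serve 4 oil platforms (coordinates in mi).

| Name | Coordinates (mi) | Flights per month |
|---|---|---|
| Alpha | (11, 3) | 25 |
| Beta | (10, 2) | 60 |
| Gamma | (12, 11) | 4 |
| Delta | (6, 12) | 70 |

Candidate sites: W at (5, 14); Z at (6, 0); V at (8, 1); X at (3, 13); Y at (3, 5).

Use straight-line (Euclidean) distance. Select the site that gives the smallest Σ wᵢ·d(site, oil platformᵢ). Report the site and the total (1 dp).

V, total 1050.0 mi

Total weighted distance at each candidate:
  W (5, 14): total = 1280.2
  Z (6, 0): total = 1304.2
  V (8, 1): total = 1050.0
  X (3, 13): total = 1360.7
  Y (3, 5): total = 1239.5
Minimum is at V with total 1050.0 mi.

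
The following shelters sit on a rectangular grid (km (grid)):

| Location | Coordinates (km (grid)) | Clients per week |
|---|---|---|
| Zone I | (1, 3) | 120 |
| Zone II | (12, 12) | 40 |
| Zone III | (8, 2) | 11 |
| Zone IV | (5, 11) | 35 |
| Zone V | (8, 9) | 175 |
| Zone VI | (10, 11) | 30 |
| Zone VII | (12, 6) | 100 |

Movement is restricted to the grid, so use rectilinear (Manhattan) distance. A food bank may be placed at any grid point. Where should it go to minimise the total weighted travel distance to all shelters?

Manhattan distance separates: Σwᵢ(|x−xᵢ|+|y−yᵢ|) = Σwᵢ|x−xᵢ| + Σwᵢ|y−yᵢ|, so x and y are optimised independently as 1-D weighted medians.
Total weight W = 511; half = 255.5.
x-coordinate, sorted with cumulative weight:
  x=1 (Zone I, w=120) cum 120
  x=5 (Zone IV, w=35) cum 155
  x=8 (Zone III, w=11) cum 166
  x=8 (Zone V, w=175) cum 341  ← median
  x=10 (Zone VI, w=30) cum 371
  x=12 (Zone II, w=40) cum 411
  x=12 (Zone VII, w=100) cum 511
⇒ x* = 8
y-coordinate, sorted with cumulative weight:
  y=2 (Zone III, w=11) cum 11
  y=3 (Zone I, w=120) cum 131
  y=6 (Zone VII, w=100) cum 231
  y=9 (Zone V, w=175) cum 406  ← median
  y=11 (Zone IV, w=35) cum 441
  y=11 (Zone VI, w=30) cum 471
  y=12 (Zone II, w=40) cum 511
⇒ y* = 9

(8, 9)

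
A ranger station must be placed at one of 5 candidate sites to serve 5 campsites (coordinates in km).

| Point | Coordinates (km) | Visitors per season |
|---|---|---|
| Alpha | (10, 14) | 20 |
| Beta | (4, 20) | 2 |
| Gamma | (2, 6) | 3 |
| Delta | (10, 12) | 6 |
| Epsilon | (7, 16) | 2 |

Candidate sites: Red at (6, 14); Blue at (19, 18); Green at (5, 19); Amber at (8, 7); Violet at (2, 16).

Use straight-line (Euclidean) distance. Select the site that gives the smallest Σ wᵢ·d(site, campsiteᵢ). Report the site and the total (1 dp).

Red, total 150.8 km

Total weighted distance at each candidate:
  Red (6, 14): total = 150.8
  Blue (19, 18): total = 378.9
  Green (5, 19): total = 243.1
  Amber (8, 7): total = 241.5
  Violet (2, 16): total = 267.5
Minimum is at Red with total 150.8 km.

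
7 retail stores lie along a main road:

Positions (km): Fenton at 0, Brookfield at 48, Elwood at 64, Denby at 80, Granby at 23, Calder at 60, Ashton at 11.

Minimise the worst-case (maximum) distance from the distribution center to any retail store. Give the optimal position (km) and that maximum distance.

location 40, max distance 40

The 1-center on a line is the midpoint of the two extreme points: leftmost at 0, rightmost at 80.
Optimal location = (0 + 80)/2 = 40; maximum distance = (80 − 0)/2 = 40.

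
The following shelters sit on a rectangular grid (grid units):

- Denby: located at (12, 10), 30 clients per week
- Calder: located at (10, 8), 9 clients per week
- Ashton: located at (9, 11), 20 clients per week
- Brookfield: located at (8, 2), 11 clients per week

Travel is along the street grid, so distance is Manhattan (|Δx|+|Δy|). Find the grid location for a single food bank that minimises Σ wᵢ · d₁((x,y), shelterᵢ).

Manhattan distance separates: Σwᵢ(|x−xᵢ|+|y−yᵢ|) = Σwᵢ|x−xᵢ| + Σwᵢ|y−yᵢ|, so x and y are optimised independently as 1-D weighted medians.
Total weight W = 70; half = 35.
x-coordinate, sorted with cumulative weight:
  x=8 (Brookfield, w=11) cum 11
  x=9 (Ashton, w=20) cum 31
  x=10 (Calder, w=9) cum 40  ← median
  x=12 (Denby, w=30) cum 70
⇒ x* = 10
y-coordinate, sorted with cumulative weight:
  y=2 (Brookfield, w=11) cum 11
  y=8 (Calder, w=9) cum 20
  y=10 (Denby, w=30) cum 50  ← median
  y=11 (Ashton, w=20) cum 70
⇒ y* = 10

(10, 10)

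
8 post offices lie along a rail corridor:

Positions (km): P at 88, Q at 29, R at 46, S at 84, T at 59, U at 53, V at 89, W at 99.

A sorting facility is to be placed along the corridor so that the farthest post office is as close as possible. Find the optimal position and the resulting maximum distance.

location 64, max distance 35

The 1-center on a line is the midpoint of the two extreme points: leftmost at 29, rightmost at 99.
Optimal location = (29 + 99)/2 = 64; maximum distance = (99 − 29)/2 = 35.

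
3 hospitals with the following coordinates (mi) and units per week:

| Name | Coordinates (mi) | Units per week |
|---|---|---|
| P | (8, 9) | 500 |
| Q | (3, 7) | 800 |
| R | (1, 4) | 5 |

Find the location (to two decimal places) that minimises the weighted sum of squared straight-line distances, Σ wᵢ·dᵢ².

(4.91, 7.75)

The minimiser of Σwᵢ‖p−pᵢ‖² is the weighted centroid p* = (Σwᵢpᵢ)/(Σwᵢ).
Σwᵢ = 1305.
Σwᵢxᵢ = 500·8 + 800·3 + 5·1 = 6405.
Σwᵢyᵢ = 500·9 + 800·7 + 5·4 = 10120.
x* = 6405/1305 = 4.91, y* = 10120/1305 = 7.75.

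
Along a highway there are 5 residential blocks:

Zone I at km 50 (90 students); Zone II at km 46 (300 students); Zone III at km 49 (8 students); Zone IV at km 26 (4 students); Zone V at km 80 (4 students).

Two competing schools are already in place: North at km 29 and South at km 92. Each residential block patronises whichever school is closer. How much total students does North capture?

The indifferent point is the midpoint (29+92)/2 = 60.5; residential blocks left of it (closer to North at 29) go to North, those right go to South.
  Zone IV at 26 (w=4) → North
  Zone II at 46 (w=300) → North
  Zone III at 49 (w=8) → North
  Zone I at 50 (w=90) → North
  Zone V at 80 (w=4) → South
North captures 402; South captures 4.

402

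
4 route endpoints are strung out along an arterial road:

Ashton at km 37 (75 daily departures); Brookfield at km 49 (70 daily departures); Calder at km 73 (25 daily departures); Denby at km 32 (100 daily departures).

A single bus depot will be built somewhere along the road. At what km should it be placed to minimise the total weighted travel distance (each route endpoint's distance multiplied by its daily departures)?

For a sum of weighted absolute distances on a line, the optimum is the weighted median (not the mean). Total weight W = 270; half-weight = 135.
Sort by position and accumulate weight:
  km 32 (Denby, w=100) → cum 100
  km 37 (Ashton, w=75) → cum 175  ≥ 135 → median here
  km 49 (Brookfield, w=70) → cum 245
  km 73 (Calder, w=25) → cum 270
Optimal location: km 37.

x = 37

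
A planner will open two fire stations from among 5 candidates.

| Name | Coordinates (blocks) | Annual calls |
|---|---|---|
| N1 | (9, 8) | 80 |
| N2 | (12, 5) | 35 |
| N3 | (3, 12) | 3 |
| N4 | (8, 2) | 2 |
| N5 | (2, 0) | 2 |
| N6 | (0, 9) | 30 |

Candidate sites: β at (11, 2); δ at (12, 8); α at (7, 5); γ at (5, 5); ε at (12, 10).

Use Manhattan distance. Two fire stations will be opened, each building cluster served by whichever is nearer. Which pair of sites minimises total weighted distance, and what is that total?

Evaluate every pair (each demand assigned to the nearer of the two):
  {δ, γ}: total = 670
  {δ, α}: total = 736
  {β, δ}: total = 802
  {δ, ε}: total = 824
  {α, γ}: total = 896
  {γ, ε}: total = 900
  {β, α}: total = 929
  {α, ε}: total = 966
  {β, ε}: total = 991
  {β, γ}: total = 1019
Best pair: {δ, γ} with total 670.

{δ, γ}, total 670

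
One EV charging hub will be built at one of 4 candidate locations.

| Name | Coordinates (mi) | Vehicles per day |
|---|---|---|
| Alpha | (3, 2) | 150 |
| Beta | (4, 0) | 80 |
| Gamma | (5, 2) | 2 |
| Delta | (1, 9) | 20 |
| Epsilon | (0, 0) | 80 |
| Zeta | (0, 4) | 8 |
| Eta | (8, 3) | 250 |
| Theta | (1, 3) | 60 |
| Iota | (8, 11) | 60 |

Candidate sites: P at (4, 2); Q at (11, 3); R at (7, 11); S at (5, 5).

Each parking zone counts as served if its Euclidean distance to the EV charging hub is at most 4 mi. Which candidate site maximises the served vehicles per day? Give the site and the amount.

Coverage radius r = 4 mi; a point is covered iff (Δx)²+(Δy)² ≤ 4² = 16.
  P (4, 2): covers {Alpha, Beta, Gamma, Theta} → 292
  Q (11, 3): covers {Eta} → 250
  R (7, 11): covers {Iota} → 60
  S (5, 5): covers {Alpha, Gamma, Eta} → 402
Maximum coverage at S: 402 vehicles per day.

S, covering 402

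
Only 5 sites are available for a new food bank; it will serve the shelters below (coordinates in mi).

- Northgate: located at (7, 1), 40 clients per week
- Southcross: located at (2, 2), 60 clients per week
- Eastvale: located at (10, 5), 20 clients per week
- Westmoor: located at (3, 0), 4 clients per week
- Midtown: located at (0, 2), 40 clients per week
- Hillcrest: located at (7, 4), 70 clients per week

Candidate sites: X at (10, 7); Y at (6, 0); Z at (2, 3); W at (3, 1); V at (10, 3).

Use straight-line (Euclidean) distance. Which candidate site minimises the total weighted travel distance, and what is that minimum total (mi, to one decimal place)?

W, total 886.6 mi

Total weighted distance at each candidate:
  X (10, 7): total = 1658.2
  Y (6, 0): total = 1006.6
  Z (2, 3): total = 899.4
  W (3, 1): total = 886.6
  V (10, 3): total = 1321.8
Minimum is at W with total 886.6 mi.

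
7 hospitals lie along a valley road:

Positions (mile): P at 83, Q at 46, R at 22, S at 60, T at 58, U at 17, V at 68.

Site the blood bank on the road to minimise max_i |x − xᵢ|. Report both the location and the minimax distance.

The 1-center on a line is the midpoint of the two extreme points: leftmost at 17, rightmost at 83.
Optimal location = (17 + 83)/2 = 50; maximum distance = (83 − 17)/2 = 33.

location 50, max distance 33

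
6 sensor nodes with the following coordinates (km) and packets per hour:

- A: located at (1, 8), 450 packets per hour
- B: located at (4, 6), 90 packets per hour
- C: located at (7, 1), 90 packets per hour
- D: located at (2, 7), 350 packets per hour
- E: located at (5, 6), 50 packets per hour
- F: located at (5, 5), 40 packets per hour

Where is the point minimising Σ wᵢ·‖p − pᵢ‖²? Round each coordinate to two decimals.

(2.42, 6.71)

The minimiser of Σwᵢ‖p−pᵢ‖² is the weighted centroid p* = (Σwᵢpᵢ)/(Σwᵢ).
Σwᵢ = 1070.
Σwᵢxᵢ = 450·1 + 90·4 + 90·7 + 350·2 + 50·5 + 40·5 = 2590.
Σwᵢyᵢ = 450·8 + 90·6 + 90·1 + 350·7 + 50·6 + 40·5 = 7180.
x* = 2590/1070 = 2.42, y* = 7180/1070 = 6.71.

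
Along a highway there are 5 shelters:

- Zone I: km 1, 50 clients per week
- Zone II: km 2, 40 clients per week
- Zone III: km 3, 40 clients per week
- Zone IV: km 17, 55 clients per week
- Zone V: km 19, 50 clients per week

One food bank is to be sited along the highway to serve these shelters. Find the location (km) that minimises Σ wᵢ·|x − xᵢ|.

x = 3

For a sum of weighted absolute distances on a line, the optimum is the weighted median (not the mean). Total weight W = 235; half-weight = 117.5.
Sort by position and accumulate weight:
  km 1 (Zone I, w=50) → cum 50
  km 2 (Zone II, w=40) → cum 90
  km 3 (Zone III, w=40) → cum 130  ≥ 117.5 → median here
  km 17 (Zone IV, w=55) → cum 185
  km 19 (Zone V, w=50) → cum 235
Optimal location: km 3.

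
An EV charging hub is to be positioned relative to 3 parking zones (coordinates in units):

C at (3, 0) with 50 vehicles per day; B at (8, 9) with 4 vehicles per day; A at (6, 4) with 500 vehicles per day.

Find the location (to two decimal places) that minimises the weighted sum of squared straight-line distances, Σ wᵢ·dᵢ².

The minimiser of Σwᵢ‖p−pᵢ‖² is the weighted centroid p* = (Σwᵢpᵢ)/(Σwᵢ).
Σwᵢ = 554.
Σwᵢxᵢ = 50·3 + 4·8 + 500·6 = 3182.
Σwᵢyᵢ = 50·0 + 4·9 + 500·4 = 2036.
x* = 3182/554 = 5.74, y* = 2036/554 = 3.68.

(5.74, 3.68)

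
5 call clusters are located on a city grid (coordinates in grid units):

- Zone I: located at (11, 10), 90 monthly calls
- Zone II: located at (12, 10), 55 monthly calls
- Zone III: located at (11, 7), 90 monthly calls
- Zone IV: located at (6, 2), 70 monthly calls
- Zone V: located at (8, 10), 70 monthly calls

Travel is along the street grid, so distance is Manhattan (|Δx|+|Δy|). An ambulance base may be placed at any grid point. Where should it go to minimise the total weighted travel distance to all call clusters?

Manhattan distance separates: Σwᵢ(|x−xᵢ|+|y−yᵢ|) = Σwᵢ|x−xᵢ| + Σwᵢ|y−yᵢ|, so x and y are optimised independently as 1-D weighted medians.
Total weight W = 375; half = 187.5.
x-coordinate, sorted with cumulative weight:
  x=6 (Zone IV, w=70) cum 70
  x=8 (Zone V, w=70) cum 140
  x=11 (Zone I, w=90) cum 230  ← median
  x=11 (Zone III, w=90) cum 320
  x=12 (Zone II, w=55) cum 375
⇒ x* = 11
y-coordinate, sorted with cumulative weight:
  y=2 (Zone IV, w=70) cum 70
  y=7 (Zone III, w=90) cum 160
  y=10 (Zone I, w=90) cum 250  ← median
  y=10 (Zone II, w=55) cum 305
  y=10 (Zone V, w=70) cum 375
⇒ y* = 10

(11, 10)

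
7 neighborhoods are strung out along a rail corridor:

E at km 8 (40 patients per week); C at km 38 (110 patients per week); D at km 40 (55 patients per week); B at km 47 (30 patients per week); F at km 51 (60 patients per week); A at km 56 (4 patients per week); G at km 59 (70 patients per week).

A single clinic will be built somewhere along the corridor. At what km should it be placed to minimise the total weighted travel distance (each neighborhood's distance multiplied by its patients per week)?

For a sum of weighted absolute distances on a line, the optimum is the weighted median (not the mean). Total weight W = 369; half-weight = 184.5.
Sort by position and accumulate weight:
  km 8 (E, w=40) → cum 40
  km 38 (C, w=110) → cum 150
  km 40 (D, w=55) → cum 205  ≥ 184.5 → median here
  km 47 (B, w=30) → cum 235
  km 51 (F, w=60) → cum 295
  km 56 (A, w=4) → cum 299
  km 59 (G, w=70) → cum 369
Optimal location: km 40.

x = 40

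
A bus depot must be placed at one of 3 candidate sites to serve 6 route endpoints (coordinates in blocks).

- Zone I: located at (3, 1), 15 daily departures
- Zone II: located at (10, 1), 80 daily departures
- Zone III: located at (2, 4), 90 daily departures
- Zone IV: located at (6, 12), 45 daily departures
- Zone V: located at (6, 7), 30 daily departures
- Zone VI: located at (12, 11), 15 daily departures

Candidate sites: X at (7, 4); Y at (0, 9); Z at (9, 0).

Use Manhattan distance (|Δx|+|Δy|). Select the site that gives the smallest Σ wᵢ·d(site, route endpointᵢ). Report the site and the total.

X, total 1740 blocks

Total weighted distance at each candidate:
  X (7, 4): total = 1740
  Y (0, 9): total = 3090
  Z (9, 0): total = 2440
Minimum is at X with total 1740 blocks.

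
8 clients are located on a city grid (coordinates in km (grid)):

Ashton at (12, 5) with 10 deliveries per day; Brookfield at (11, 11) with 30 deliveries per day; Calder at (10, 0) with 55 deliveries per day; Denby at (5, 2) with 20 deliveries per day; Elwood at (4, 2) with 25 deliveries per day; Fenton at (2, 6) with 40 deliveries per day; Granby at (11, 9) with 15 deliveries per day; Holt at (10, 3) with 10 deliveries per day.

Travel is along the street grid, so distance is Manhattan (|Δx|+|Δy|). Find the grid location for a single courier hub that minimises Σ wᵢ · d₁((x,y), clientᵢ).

(10, 3)

Manhattan distance separates: Σwᵢ(|x−xᵢ|+|y−yᵢ|) = Σwᵢ|x−xᵢ| + Σwᵢ|y−yᵢ|, so x and y are optimised independently as 1-D weighted medians.
Total weight W = 205; half = 102.5.
x-coordinate, sorted with cumulative weight:
  x=2 (Fenton, w=40) cum 40
  x=4 (Elwood, w=25) cum 65
  x=5 (Denby, w=20) cum 85
  x=10 (Calder, w=55) cum 140  ← median
  x=10 (Holt, w=10) cum 150
  x=11 (Brookfield, w=30) cum 180
  x=11 (Granby, w=15) cum 195
  x=12 (Ashton, w=10) cum 205
⇒ x* = 10
y-coordinate, sorted with cumulative weight:
  y=0 (Calder, w=55) cum 55
  y=2 (Denby, w=20) cum 75
  y=2 (Elwood, w=25) cum 100
  y=3 (Holt, w=10) cum 110  ← median
  y=5 (Ashton, w=10) cum 120
  y=6 (Fenton, w=40) cum 160
  y=9 (Granby, w=15) cum 175
  y=11 (Brookfield, w=30) cum 205
⇒ y* = 3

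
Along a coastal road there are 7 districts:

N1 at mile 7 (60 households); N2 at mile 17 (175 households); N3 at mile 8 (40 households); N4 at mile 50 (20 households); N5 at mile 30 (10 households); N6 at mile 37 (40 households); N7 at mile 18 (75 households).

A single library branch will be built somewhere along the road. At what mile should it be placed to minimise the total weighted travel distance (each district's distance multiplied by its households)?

x = 17

For a sum of weighted absolute distances on a line, the optimum is the weighted median (not the mean). Total weight W = 420; half-weight = 210.
Sort by position and accumulate weight:
  mile 7 (N1, w=60) → cum 60
  mile 8 (N3, w=40) → cum 100
  mile 17 (N2, w=175) → cum 275  ≥ 210 → median here
  mile 18 (N7, w=75) → cum 350
  mile 30 (N5, w=10) → cum 360
  mile 37 (N6, w=40) → cum 400
  mile 50 (N4, w=20) → cum 420
Optimal location: mile 17.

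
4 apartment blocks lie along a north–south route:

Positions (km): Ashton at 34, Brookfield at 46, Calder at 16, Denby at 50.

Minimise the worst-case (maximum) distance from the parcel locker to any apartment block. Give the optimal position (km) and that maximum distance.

location 33, max distance 17

The 1-center on a line is the midpoint of the two extreme points: leftmost at 16, rightmost at 50.
Optimal location = (16 + 50)/2 = 33; maximum distance = (50 − 16)/2 = 17.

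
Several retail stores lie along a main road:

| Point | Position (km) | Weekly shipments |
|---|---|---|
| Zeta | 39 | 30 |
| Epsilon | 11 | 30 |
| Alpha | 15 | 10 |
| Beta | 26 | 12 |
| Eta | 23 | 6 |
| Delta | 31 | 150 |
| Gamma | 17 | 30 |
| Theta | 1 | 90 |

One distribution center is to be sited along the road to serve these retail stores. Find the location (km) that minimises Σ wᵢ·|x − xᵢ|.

For a sum of weighted absolute distances on a line, the optimum is the weighted median (not the mean). Total weight W = 358; half-weight = 179.
Sort by position and accumulate weight:
  km 1 (Theta, w=90) → cum 90
  km 11 (Epsilon, w=30) → cum 120
  km 15 (Alpha, w=10) → cum 130
  km 17 (Gamma, w=30) → cum 160
  km 23 (Eta, w=6) → cum 166
  km 26 (Beta, w=12) → cum 178
  km 31 (Delta, w=150) → cum 328  ≥ 179 → median here
  km 39 (Zeta, w=30) → cum 358
Optimal location: km 31.

x = 31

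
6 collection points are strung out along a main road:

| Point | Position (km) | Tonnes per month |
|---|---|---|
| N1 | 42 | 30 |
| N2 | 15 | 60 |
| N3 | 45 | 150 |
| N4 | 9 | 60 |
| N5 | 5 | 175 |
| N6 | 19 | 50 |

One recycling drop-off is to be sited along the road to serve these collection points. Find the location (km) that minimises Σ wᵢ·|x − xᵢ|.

For a sum of weighted absolute distances on a line, the optimum is the weighted median (not the mean). Total weight W = 525; half-weight = 262.5.
Sort by position and accumulate weight:
  km 5 (N5, w=175) → cum 175
  km 9 (N4, w=60) → cum 235
  km 15 (N2, w=60) → cum 295  ≥ 262.5 → median here
  km 19 (N6, w=50) → cum 345
  km 42 (N1, w=30) → cum 375
  km 45 (N3, w=150) → cum 525
Optimal location: km 15.

x = 15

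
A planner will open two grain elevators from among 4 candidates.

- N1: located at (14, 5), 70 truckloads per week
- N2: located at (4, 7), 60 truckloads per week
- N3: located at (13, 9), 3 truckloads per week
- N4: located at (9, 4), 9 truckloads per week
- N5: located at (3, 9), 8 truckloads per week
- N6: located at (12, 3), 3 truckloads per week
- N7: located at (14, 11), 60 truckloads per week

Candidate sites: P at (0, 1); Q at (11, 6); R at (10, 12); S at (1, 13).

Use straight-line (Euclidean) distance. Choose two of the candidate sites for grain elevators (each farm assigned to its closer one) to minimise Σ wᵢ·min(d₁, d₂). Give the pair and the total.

{Q, R}, total 999.7

Evaluate every pair (each demand assigned to the nearer of the two):
  {Q, R}: total = 999.7
  {Q, S}: total = 1055.2
  {P, Q}: total = 1109.6
  {R, S}: total = 1363.0
  {P, R}: total = 1418.3
  {P, S}: total = 2406.5
Best pair: {Q, R} with total 999.7.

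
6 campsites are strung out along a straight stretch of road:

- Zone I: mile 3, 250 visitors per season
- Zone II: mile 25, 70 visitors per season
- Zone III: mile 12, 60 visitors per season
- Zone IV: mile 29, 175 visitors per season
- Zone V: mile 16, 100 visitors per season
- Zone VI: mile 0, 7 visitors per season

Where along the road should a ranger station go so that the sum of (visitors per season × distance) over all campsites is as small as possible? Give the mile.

x = 16

For a sum of weighted absolute distances on a line, the optimum is the weighted median (not the mean). Total weight W = 662; half-weight = 331.
Sort by position and accumulate weight:
  mile 0 (Zone VI, w=7) → cum 7
  mile 3 (Zone I, w=250) → cum 257
  mile 12 (Zone III, w=60) → cum 317
  mile 16 (Zone V, w=100) → cum 417  ≥ 331 → median here
  mile 25 (Zone II, w=70) → cum 487
  mile 29 (Zone IV, w=175) → cum 662
Optimal location: mile 16.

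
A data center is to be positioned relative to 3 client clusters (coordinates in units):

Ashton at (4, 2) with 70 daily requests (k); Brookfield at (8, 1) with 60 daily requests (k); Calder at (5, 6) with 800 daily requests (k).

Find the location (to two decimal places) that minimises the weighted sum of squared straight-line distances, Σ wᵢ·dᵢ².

(5.12, 5.38)

The minimiser of Σwᵢ‖p−pᵢ‖² is the weighted centroid p* = (Σwᵢpᵢ)/(Σwᵢ).
Σwᵢ = 930.
Σwᵢxᵢ = 70·4 + 60·8 + 800·5 = 4760.
Σwᵢyᵢ = 70·2 + 60·1 + 800·6 = 5000.
x* = 4760/930 = 5.12, y* = 5000/930 = 5.38.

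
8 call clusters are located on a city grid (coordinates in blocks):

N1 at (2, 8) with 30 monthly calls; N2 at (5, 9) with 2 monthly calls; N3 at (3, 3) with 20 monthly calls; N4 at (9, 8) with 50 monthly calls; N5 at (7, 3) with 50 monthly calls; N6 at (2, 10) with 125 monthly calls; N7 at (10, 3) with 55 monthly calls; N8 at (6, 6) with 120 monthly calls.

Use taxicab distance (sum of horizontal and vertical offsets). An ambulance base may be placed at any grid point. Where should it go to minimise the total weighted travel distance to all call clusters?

Manhattan distance separates: Σwᵢ(|x−xᵢ|+|y−yᵢ|) = Σwᵢ|x−xᵢ| + Σwᵢ|y−yᵢ|, so x and y are optimised independently as 1-D weighted medians.
Total weight W = 452; half = 226.
x-coordinate, sorted with cumulative weight:
  x=2 (N1, w=30) cum 30
  x=2 (N6, w=125) cum 155
  x=3 (N3, w=20) cum 175
  x=5 (N2, w=2) cum 177
  x=6 (N8, w=120) cum 297  ← median
  x=7 (N5, w=50) cum 347
  x=9 (N4, w=50) cum 397
  x=10 (N7, w=55) cum 452
⇒ x* = 6
y-coordinate, sorted with cumulative weight:
  y=3 (N3, w=20) cum 20
  y=3 (N5, w=50) cum 70
  y=3 (N7, w=55) cum 125
  y=6 (N8, w=120) cum 245  ← median
  y=8 (N1, w=30) cum 275
  y=8 (N4, w=50) cum 325
  y=9 (N2, w=2) cum 327
  y=10 (N6, w=125) cum 452
⇒ y* = 6

(6, 6)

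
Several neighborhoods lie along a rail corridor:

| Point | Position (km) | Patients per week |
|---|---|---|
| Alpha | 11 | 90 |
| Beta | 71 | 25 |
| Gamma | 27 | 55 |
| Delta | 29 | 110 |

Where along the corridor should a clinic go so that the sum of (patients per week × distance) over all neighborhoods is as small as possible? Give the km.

For a sum of weighted absolute distances on a line, the optimum is the weighted median (not the mean). Total weight W = 280; half-weight = 140.
Sort by position and accumulate weight:
  km 11 (Alpha, w=90) → cum 90
  km 27 (Gamma, w=55) → cum 145  ≥ 140 → median here
  km 29 (Delta, w=110) → cum 255
  km 71 (Beta, w=25) → cum 280
Optimal location: km 27.

x = 27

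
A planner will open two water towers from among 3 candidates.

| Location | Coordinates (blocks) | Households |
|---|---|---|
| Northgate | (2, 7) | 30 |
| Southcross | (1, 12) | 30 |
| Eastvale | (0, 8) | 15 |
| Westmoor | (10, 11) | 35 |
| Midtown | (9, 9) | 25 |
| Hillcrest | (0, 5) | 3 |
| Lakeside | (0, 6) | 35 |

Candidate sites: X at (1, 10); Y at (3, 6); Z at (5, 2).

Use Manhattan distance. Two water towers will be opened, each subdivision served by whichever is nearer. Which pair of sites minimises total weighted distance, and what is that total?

Evaluate every pair (each demand assigned to the nearer of the two):
  {X, Y}: total = 857
  {X, Z}: total = 993
  {Y, Z}: total = 1137
Best pair: {X, Y} with total 857.

{X, Y}, total 857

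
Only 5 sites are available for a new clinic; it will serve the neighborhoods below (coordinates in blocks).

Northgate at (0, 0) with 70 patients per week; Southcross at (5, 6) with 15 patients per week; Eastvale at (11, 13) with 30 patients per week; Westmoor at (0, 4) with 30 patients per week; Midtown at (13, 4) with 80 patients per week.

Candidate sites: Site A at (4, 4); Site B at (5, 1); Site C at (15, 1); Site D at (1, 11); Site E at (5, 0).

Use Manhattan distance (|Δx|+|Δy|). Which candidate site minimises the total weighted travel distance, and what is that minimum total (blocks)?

Total weighted distance at each candidate:
  Site A (4, 4): total = 1925
  Site B (5, 1): total = 2155
  Site C (15, 1): total = 2765
  Site D (1, 11): total = 3095
  Site E (5, 0): total = 2240
Minimum is at Site A with total 1925 blocks.

Site A, total 1925 blocks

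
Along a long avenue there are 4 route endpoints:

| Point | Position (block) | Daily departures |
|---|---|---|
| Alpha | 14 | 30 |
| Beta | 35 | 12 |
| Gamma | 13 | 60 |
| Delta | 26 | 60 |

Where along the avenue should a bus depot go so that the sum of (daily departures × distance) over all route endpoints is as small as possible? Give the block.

x = 14

For a sum of weighted absolute distances on a line, the optimum is the weighted median (not the mean). Total weight W = 162; half-weight = 81.
Sort by position and accumulate weight:
  block 13 (Gamma, w=60) → cum 60
  block 14 (Alpha, w=30) → cum 90  ≥ 81 → median here
  block 26 (Delta, w=60) → cum 150
  block 35 (Beta, w=12) → cum 162
Optimal location: block 14.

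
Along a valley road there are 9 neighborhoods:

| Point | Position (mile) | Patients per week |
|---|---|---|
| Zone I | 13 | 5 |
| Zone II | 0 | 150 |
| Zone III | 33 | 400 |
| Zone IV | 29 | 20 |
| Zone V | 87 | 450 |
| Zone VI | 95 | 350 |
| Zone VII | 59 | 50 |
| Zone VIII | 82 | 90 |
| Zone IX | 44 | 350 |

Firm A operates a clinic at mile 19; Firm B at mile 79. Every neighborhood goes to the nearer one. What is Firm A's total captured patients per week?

925

The indifferent point is the midpoint (19+79)/2 = 49; neighborhoods left of it (closer to Firm A at 19) go to Firm A, those right go to Firm B.
  Zone II at 0 (w=150) → Firm A
  Zone I at 13 (w=5) → Firm A
  Zone IV at 29 (w=20) → Firm A
  Zone III at 33 (w=400) → Firm A
  Zone IX at 44 (w=350) → Firm A
  Zone VII at 59 (w=50) → Firm B
  Zone VIII at 82 (w=90) → Firm B
  Zone V at 87 (w=450) → Firm B
  Zone VI at 95 (w=350) → Firm B
Firm A captures 925; Firm B captures 940.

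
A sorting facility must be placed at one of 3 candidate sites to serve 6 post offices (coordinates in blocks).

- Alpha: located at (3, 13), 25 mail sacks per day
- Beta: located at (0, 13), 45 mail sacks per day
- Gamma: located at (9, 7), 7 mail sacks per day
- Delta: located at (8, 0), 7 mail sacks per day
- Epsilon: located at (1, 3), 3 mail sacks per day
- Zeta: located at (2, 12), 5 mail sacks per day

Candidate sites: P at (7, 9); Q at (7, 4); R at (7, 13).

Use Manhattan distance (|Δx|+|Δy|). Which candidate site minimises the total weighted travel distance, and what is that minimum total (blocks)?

Total weighted distance at each candidate:
  P (7, 9): total = 869
  Q (7, 4): total = 1201
  R (7, 13): total = 647
Minimum is at R with total 647 blocks.

R, total 647 blocks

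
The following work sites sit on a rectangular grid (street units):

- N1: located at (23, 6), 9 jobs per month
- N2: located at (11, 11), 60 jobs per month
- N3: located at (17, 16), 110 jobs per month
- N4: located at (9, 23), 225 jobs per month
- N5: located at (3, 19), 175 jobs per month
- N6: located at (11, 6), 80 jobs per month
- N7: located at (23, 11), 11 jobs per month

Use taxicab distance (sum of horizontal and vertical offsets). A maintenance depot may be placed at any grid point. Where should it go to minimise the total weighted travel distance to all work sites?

Manhattan distance separates: Σwᵢ(|x−xᵢ|+|y−yᵢ|) = Σwᵢ|x−xᵢ| + Σwᵢ|y−yᵢ|, so x and y are optimised independently as 1-D weighted medians.
Total weight W = 670; half = 335.
x-coordinate, sorted with cumulative weight:
  x=3 (N5, w=175) cum 175
  x=9 (N4, w=225) cum 400  ← median
  x=11 (N2, w=60) cum 460
  x=11 (N6, w=80) cum 540
  x=17 (N3, w=110) cum 650
  x=23 (N1, w=9) cum 659
  x=23 (N7, w=11) cum 670
⇒ x* = 9
y-coordinate, sorted with cumulative weight:
  y=6 (N1, w=9) cum 9
  y=6 (N6, w=80) cum 89
  y=11 (N2, w=60) cum 149
  y=11 (N7, w=11) cum 160
  y=16 (N3, w=110) cum 270
  y=19 (N5, w=175) cum 445  ← median
  y=23 (N4, w=225) cum 670
⇒ y* = 19

(9, 19)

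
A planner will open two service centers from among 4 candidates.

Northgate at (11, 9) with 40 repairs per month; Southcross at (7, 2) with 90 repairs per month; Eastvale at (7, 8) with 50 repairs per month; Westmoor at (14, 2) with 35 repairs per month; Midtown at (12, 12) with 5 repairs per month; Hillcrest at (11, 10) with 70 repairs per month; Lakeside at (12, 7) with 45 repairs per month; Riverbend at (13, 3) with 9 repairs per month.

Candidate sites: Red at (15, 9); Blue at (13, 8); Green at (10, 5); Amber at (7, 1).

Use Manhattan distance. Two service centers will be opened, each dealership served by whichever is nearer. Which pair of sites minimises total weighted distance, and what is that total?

Evaluate every pair (each demand assigned to the nearer of the two):
  {Blue, Amber}: total = 1195
  {Green, Amber}: total = 1525
  {Red, Amber}: total = 1557
  {Blue, Green}: total = 1645
  {Red, Green}: total = 1850
  {Red, Blue}: total = 2185
Best pair: {Blue, Amber} with total 1195.

{Blue, Amber}, total 1195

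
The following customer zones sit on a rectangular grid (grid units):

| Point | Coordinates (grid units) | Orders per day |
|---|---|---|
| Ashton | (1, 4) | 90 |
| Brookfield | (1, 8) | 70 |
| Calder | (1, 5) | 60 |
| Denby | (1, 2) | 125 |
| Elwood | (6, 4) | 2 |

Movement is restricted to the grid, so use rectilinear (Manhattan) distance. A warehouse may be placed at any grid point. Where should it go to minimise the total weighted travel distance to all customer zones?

Manhattan distance separates: Σwᵢ(|x−xᵢ|+|y−yᵢ|) = Σwᵢ|x−xᵢ| + Σwᵢ|y−yᵢ|, so x and y are optimised independently as 1-D weighted medians.
Total weight W = 347; half = 173.5.
x-coordinate, sorted with cumulative weight:
  x=1 (Ashton, w=90) cum 90
  x=1 (Brookfield, w=70) cum 160
  x=1 (Calder, w=60) cum 220  ← median
  x=1 (Denby, w=125) cum 345
  x=6 (Elwood, w=2) cum 347
⇒ x* = 1
y-coordinate, sorted with cumulative weight:
  y=2 (Denby, w=125) cum 125
  y=4 (Ashton, w=90) cum 215  ← median
  y=4 (Elwood, w=2) cum 217
  y=5 (Calder, w=60) cum 277
  y=8 (Brookfield, w=70) cum 347
⇒ y* = 4

(1, 4)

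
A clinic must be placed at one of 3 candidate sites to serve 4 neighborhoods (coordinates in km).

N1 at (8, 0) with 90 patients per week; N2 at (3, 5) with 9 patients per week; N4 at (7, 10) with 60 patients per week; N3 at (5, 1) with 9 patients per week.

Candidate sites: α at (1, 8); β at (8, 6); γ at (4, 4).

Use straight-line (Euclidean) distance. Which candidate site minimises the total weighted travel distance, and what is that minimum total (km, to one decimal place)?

β, total 885.8 km

Total weighted distance at each candidate:
  α (1, 8): total = 1441.2
  β (8, 6): total = 885.8
  γ (4, 4): total = 952.8
Minimum is at β with total 885.8 km.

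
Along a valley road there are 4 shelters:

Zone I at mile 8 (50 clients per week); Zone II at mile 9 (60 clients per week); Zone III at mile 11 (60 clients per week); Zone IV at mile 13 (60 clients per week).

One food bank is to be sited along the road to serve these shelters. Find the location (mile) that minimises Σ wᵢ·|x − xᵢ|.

x = 11

For a sum of weighted absolute distances on a line, the optimum is the weighted median (not the mean). Total weight W = 230; half-weight = 115.
Sort by position and accumulate weight:
  mile 8 (Zone I, w=50) → cum 50
  mile 9 (Zone II, w=60) → cum 110
  mile 11 (Zone III, w=60) → cum 170  ≥ 115 → median here
  mile 13 (Zone IV, w=60) → cum 230
Optimal location: mile 11.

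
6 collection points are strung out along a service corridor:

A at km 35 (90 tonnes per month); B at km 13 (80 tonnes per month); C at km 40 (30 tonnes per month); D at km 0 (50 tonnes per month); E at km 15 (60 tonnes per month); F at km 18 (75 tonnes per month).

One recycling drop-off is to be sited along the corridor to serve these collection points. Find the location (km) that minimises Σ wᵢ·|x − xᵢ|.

x = 18

For a sum of weighted absolute distances on a line, the optimum is the weighted median (not the mean). Total weight W = 385; half-weight = 192.5.
Sort by position and accumulate weight:
  km 0 (D, w=50) → cum 50
  km 13 (B, w=80) → cum 130
  km 15 (E, w=60) → cum 190
  km 18 (F, w=75) → cum 265  ≥ 192.5 → median here
  km 35 (A, w=90) → cum 355
  km 40 (C, w=30) → cum 385
Optimal location: km 18.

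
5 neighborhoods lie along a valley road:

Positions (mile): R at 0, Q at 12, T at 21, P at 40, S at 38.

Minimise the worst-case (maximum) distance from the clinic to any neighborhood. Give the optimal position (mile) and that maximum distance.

The 1-center on a line is the midpoint of the two extreme points: leftmost at 0, rightmost at 40.
Optimal location = (0 + 40)/2 = 20; maximum distance = (40 − 0)/2 = 20.

location 20, max distance 20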